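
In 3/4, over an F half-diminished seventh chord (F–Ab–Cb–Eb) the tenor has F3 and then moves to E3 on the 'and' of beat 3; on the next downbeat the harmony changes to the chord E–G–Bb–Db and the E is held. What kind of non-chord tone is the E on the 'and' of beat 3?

Anticipation.

The harmony at that moment is F half-diminished seventh chord (F, Ab, Cb, Eb); E3 is not a chord tone.
It is approached by step down from F3 and then sustained as the same pitch into the next harmony.
Arriving early and becoming a chord tone when the harmony changes — an anticipation.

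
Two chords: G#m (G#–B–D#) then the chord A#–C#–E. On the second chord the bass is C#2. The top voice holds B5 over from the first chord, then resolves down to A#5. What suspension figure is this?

7–6 suspension.

At the second chord the bass is C#2. The suspended B5 lies a seventh above the bass; after resolving down by step to A#5, the interval above the bass becomes a sixth.
Suspension figures are named by those two intervals: 7–6.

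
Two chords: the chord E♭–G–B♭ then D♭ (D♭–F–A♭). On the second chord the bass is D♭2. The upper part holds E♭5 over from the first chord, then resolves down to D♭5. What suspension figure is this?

At the second chord the bass is D♭2. The suspended E♭5 lies a ninth above the bass; after resolving down by step to D♭5, the interval above the bass becomes an octave.
Suspension figures are named by those two intervals: 9–8.

9–8 suspension.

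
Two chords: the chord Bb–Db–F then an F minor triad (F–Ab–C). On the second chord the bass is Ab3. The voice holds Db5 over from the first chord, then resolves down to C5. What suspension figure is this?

4–3 suspension.

At the second chord the bass is Ab3. The suspended Db5 lies a fourth above the bass; after resolving down by step to C5, the interval above the bass becomes a third.
Suspension figures are named by those two intervals: 4–3.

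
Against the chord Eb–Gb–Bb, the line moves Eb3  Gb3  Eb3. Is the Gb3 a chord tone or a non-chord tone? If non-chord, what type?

Eb minor triad contains Eb, Gb, Bb; Gb is the third, so it is a chord tone.

Chord tone (the third of Eb minor triad).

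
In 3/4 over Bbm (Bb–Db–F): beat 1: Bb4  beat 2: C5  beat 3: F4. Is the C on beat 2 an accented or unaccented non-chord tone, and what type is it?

The harmony at that moment is Bb minor triad (Bb, Db, F); C5 is not a chord tone.
It is approached by step up from Bb4 and left by leap down to F4.
Step in, leap out — an escape tone.
It falls on a weak beat, so it is unaccented.

Unaccented escape tone.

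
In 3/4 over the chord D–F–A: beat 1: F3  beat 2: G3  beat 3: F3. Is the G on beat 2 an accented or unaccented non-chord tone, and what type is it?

The harmony at that moment is D minor triad (D, F, A); G3 is not a chord tone.
It is approached by step up from F3 and left by step down to F3.
Step away and step back to the same note — a neighbor tone (upper neighbor).
It falls on a weak beat, so it is unaccented.

Unaccented neighbor tone.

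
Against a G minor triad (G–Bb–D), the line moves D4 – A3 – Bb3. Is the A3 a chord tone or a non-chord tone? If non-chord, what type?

Non-chord tone — an appoggiatura.

The harmony at that moment is G minor triad (G, Bb, D); A3 is not a chord tone.
It is approached by leap down from D4 and left by step up to Bb3.
Leap in, step out — an appoggiatura.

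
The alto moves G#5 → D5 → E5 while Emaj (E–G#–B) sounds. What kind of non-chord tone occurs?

The harmony at that moment is E major triad (E, G#, B); D5 is not a chord tone.
It is approached by leap down from G#5 and left by step up to E5.
Leap in, step out — an appoggiatura.

D5 is an appoggiatura.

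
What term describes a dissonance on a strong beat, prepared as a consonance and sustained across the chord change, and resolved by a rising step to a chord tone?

Approach: by preparation — the pitch is first a chord tone, then held (tied or repeated) while the harmony changes under it. Departure: up by step. Metric position: strong.
A prepared dissonance that resolves upward by step — a retardation. (The same figure resolving downward would be a suspension.)

Retardation.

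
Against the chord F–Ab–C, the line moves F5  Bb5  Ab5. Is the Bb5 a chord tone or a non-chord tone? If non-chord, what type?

The harmony at that moment is F minor triad (F, Ab, C); Bb5 is not a chord tone.
It is approached by leap up from F5 and left by step down to Ab5.
Leap in, step out — an appoggiatura.

Non-chord tone — an appoggiatura.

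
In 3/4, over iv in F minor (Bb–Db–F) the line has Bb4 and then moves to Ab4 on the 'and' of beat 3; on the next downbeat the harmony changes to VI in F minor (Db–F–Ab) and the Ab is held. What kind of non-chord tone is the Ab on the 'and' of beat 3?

The harmony at that moment is Bb minor triad (Bb, Db, F); Ab4 is not a chord tone.
It is approached by step down from Bb4 and then sustained as the same pitch into the next harmony.
Arriving early and becoming a chord tone when the harmony changes — an anticipation.

Anticipation.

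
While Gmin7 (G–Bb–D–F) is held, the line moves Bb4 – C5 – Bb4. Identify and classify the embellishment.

The harmony at that moment is G minor seventh chord (G, Bb, D, F); C5 is not a chord tone.
It is approached by step up from Bb4 and left by step down to Bb4.
Step away and step back to the same note — a neighbor tone (upper neighbor).

C5 is a neighbor tone.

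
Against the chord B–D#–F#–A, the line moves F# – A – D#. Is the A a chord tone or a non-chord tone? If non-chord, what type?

B dominant seventh chord contains B, D#, F#, A; A is the seventh, so it is a chord tone.

Chord tone (the seventh of B dominant seventh chord).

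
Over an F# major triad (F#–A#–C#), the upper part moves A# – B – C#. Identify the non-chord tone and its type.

B is a passing tone.

The harmony at that moment is F# major triad (F#, A#, C#); B is not a chord tone.
It is approached by step up from A# and left by step up to C#.
Step in, step out in the same direction — a passing tone.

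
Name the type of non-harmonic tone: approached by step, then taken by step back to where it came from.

Neighbor tone.

Approach: by step. Departure: by step in the opposite direction, back to the starting pitch.
Stepwise on both sides but reversing to return to the same chord tone — a neighbor tone. (Had it continued onward in the same direction it would be a passing tone instead.)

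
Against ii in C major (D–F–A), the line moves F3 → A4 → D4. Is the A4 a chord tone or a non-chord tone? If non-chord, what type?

D minor triad contains D, F, A; A is the fifth, so it is a chord tone.

Chord tone (the fifth of D minor triad).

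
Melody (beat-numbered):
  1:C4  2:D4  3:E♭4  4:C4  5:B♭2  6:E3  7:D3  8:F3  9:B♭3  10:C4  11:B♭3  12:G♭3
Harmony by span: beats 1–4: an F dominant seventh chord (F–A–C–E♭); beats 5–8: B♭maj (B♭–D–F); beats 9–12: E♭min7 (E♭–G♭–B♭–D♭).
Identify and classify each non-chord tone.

The harmony at that moment is F dominant seventh chord (F, A, C, E♭); D4 is not a chord tone.
It is approached by step up from C4 and left by step up to E♭4.
Step in, step out in the same direction — a passing tone.
The harmony at that moment is B♭ major triad (B♭, D, F); E3 is not a chord tone.
It is approached by leap up from B♭2 and left by step down to D3.
Leap in, step out — an appoggiatura.
The harmony at that moment is E♭ minor seventh chord (E♭, G♭, B♭, D♭); C4 is not a chord tone.
It is approached by step up from B♭3 and left by step down to B♭3.
Step away and step back to the same note — a neighbor tone (upper neighbor).

D4 (beat 2) — passing tone; E3 (beat 6) — appoggiatura; C4 (beat 10) — neighbor tone.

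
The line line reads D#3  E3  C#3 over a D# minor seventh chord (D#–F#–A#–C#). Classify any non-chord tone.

The harmony at that moment is D# minor seventh chord (D#, F#, A#, C#); E3 is not a chord tone.
It is approached by step up from D#3 and left by leap down to C#3.
Step in, leap out — an escape tone.

E3 is an escape tone.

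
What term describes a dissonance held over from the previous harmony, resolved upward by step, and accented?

Approach: by preparation — the pitch is first a chord tone, then held (tied or repeated) while the harmony changes under it. Departure: up by step. Metric position: strong.
A prepared dissonance that resolves upward by step — a retardation. (The same figure resolving downward would be a suspension.)

Retardation.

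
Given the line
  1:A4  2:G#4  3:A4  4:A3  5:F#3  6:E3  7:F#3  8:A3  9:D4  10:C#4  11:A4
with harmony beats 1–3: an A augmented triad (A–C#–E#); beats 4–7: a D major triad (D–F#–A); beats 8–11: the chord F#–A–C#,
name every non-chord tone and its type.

The harmony at that moment is A augmented triad (A, C#, E#); G#4 is not a chord tone.
It is approached by step down from A4 and left by step up to A4.
Step away and step back to the same note — a neighbor tone (lower neighbor).
The harmony at that moment is D major triad (D, F#, A); E3 is not a chord tone.
It is approached by step down from F#3 and left by step up to F#3.
Step away and step back to the same note — a neighbor tone (lower neighbor).
The harmony at that moment is F# minor triad (F#, A, C#); D4 is not a chord tone.
It is approached by leap up from A3 and left by step down to C#4.
Leap in, step out — an appoggiatura.

G#4 (beat 2) — neighbor tone; E3 (beat 6) — neighbor tone; D4 (beat 9) — appoggiatura.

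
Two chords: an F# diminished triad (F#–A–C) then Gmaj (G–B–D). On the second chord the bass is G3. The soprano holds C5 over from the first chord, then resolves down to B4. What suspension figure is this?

4–3 suspension.

At the second chord the bass is G3. The suspended C5 lies a fourth above the bass; after resolving down by step to B4, the interval above the bass becomes a third.
Suspension figures are named by those two intervals: 4–3.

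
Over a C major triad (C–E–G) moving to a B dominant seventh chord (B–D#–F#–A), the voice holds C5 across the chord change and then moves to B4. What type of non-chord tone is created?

C5 is a suspension.

The harmony at that moment is B dominant seventh chord (B, D#, F#, A); C5 is not a chord tone.
It is held over (the same pitch as the preceding C5) and left by step down to B4.
Held over from the previous chord and resolving down by step — a suspension.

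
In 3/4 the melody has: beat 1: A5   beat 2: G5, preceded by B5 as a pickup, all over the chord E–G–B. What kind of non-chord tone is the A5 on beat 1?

The harmony at that moment is E minor triad (E, G, B); A5 is not a chord tone.
It is approached by step down from B5 and left by step down to G5.
Step in, step out in the same direction — a passing tone.

Passing tone.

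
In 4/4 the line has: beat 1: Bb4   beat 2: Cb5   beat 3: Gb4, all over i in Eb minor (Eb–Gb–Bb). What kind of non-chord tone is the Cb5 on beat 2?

Escape tone.

The harmony at that moment is Eb minor triad (Eb, Gb, Bb); Cb5 is not a chord tone.
It is approached by step up from Bb4 and left by leap down to Gb4.
Step in, leap out, on a weak beat — an escape tone.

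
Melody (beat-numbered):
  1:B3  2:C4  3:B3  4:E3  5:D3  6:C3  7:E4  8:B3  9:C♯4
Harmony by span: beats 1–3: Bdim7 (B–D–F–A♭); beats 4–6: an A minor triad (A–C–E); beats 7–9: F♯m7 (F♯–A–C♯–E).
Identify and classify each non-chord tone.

C4 (beat 2) — neighbor tone; D3 (beat 5) — passing tone; B3 (beat 8) — appoggiatura.

The harmony at that moment is B diminished seventh chord (B, D, F, A♭); C4 is not a chord tone.
It is approached by step up from B3 and left by step down to B3.
Step away and step back to the same note — a neighbor tone (upper neighbor).
The harmony at that moment is A minor triad (A, C, E); D3 is not a chord tone.
It is approached by step down from E3 and left by step down to C3.
Step in, step out in the same direction — a passing tone.
The harmony at that moment is F♯ minor seventh chord (F♯, A, C♯, E); B3 is not a chord tone.
It is approached by leap down from E4 and left by step up to C♯4.
Leap in, step out — an appoggiatura.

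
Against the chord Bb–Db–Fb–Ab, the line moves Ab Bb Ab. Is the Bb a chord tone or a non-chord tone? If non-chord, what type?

Chord tone (the root of Bb half-diminished seventh chord).

Bb half-diminished seventh chord contains Bb, Db, Fb, Ab; Bb is the root, so it is a chord tone.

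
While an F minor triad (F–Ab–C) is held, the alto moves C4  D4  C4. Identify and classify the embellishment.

The harmony at that moment is F minor triad (F, Ab, C); D4 is not a chord tone.
It is approached by step up from C4 and left by step down to C4.
Step away and step back to the same note — a neighbor tone (upper neighbor).

D4 is a neighbor tone.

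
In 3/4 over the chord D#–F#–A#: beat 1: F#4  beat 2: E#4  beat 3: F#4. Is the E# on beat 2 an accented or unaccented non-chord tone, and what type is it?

The harmony at that moment is D# minor triad (D#, F#, A#); E#4 is not a chord tone.
It is approached by step down from F#4 and left by step up to F#4.
Step away and step back to the same note — a neighbor tone (lower neighbor).
It falls on a weak beat, so it is unaccented.

Unaccented neighbor tone.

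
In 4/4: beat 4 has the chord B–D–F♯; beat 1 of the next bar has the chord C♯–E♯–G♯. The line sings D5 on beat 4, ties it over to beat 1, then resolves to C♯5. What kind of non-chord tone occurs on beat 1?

Suspension.

The harmony at that moment is C♯ major triad (C♯, E♯, G♯); D5 is not a chord tone.
It is held over (the same pitch as the preceding D5) and left by step down to C♯5.
Held over from the previous chord and resolving down by step — a suspension.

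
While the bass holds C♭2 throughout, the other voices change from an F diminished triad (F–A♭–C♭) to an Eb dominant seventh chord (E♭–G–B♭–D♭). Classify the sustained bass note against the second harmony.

The harmony at that moment is E♭ dominant seventh chord (E♭, G, B♭, D♭); C♭2 is not a chord tone.
It is held over (the same pitch as the preceding C♭2) and then sustained as the same pitch into the next harmony.
Sustained through a change of harmony — a pedal tone.

Pedal tone (pedal point).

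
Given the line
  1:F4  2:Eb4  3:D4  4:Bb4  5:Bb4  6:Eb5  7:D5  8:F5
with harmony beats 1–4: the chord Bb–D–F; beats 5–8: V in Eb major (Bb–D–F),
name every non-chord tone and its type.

Eb4 (beat 2) — passing tone; Eb5 (beat 6) — appoggiatura.

The harmony at that moment is Bb major triad (Bb, D, F); Eb4 is not a chord tone.
It is approached by step down from F4 and left by step down to D4.
Step in, step out in the same direction — a passing tone.
The harmony at that moment is Bb major triad (Bb, D, F); Eb5 is not a chord tone.
It is approached by leap up from Bb4 and left by step down to D5.
Leap in, step out — an appoggiatura.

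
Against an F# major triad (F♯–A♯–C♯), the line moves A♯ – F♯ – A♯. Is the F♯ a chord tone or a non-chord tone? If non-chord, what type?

Chord tone (the root of F# major triad).

F# major triad contains F♯, A♯, C♯; F♯ is the root, so it is a chord tone.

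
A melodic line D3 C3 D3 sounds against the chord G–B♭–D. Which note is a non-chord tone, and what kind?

C3 is a neighbor tone.

The harmony at that moment is G minor triad (G, B♭, D); C3 is not a chord tone.
It is approached by step down from D3 and left by step up to D3.
Step away and step back to the same note — a neighbor tone (lower neighbor).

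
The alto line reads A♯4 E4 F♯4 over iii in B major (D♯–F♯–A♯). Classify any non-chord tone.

E4 is an appoggiatura.

The harmony at that moment is D♯ minor triad (D♯, F♯, A♯); E4 is not a chord tone.
It is approached by leap down from A♯4 and left by step up to F♯4.
Leap in, step out — an appoggiatura.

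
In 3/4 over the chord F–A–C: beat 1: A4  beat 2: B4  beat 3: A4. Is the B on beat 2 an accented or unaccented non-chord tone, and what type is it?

Unaccented neighbor tone.

The harmony at that moment is F major triad (F, A, C); B4 is not a chord tone.
It is approached by step up from A4 and left by step down to A4.
Step away and step back to the same note — a neighbor tone (upper neighbor).
It falls on a weak beat, so it is unaccented.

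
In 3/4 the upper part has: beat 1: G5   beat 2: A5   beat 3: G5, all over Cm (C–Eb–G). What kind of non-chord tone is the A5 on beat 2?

Upper neighbor tone.

The harmony at that moment is C minor triad (C, Eb, G); A5 is not a chord tone.
It is approached by step up from G5 and left by step down to G5.
Step away and step back to the same note — a neighbor tone (upper neighbor).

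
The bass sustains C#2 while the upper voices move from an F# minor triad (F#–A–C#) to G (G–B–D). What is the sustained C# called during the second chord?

The harmony at that moment is G major triad (G, B, D); C#2 is not a chord tone.
It is held over (the same pitch as the preceding C#2) and then sustained as the same pitch into the next harmony.
Sustained through a change of harmony — a pedal tone.

Pedal tone (pedal point).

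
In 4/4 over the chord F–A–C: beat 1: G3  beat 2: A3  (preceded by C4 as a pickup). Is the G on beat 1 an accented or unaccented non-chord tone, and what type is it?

The harmony at that moment is F major triad (F, A, C); G3 is not a chord tone.
It is approached by leap down from C4 and left by step up to A3.
Leap in, step out — an appoggiatura.
It falls on the downbeat, so it is accented.

Accented appoggiatura.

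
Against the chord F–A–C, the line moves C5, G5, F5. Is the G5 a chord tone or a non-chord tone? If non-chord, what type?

Non-chord tone — an appoggiatura.

The harmony at that moment is F major triad (F, A, C); G5 is not a chord tone.
It is approached by leap up from C5 and left by step down to F5.
Leap in, step out — an appoggiatura.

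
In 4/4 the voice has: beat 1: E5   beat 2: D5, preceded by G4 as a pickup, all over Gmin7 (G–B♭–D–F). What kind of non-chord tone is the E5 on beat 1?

Appoggiatura.

The harmony at that moment is G minor seventh chord (G, B♭, D, F); E5 is not a chord tone.
It is approached by leap up from G4 and left by step down to D5.
Leap in, step out, metrically accented — an appoggiatura.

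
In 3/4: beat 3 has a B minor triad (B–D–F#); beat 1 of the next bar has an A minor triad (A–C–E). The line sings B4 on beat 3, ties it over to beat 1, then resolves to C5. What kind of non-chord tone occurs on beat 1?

The harmony at that moment is A minor triad (A, C, E); B4 is not a chord tone.
It is held over (the same pitch as the preceding B4) and left by step up to C5.
Held over from the previous chord and resolving up by step — a retardation.

Retardation.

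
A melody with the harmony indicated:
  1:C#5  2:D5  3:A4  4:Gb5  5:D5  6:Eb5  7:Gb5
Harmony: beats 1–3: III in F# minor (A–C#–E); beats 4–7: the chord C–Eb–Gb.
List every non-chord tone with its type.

D5 (beat 2) — escape tone; D5 (beat 5) — appoggiatura.

The harmony at that moment is A major triad (A, C#, E); D5 is not a chord tone.
It is approached by step up from C#5 and left by leap down to A4.
Step in, leap out — an escape tone.
The harmony at that moment is C diminished triad (C, Eb, Gb); D5 is not a chord tone.
It is approached by leap down from Gb5 and left by step up to Eb5.
Leap in, step out — an appoggiatura.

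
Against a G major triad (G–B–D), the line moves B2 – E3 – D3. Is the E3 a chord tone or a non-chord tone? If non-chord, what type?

The harmony at that moment is G major triad (G, B, D); E3 is not a chord tone.
It is approached by leap up from B2 and left by step down to D3.
Leap in, step out — an appoggiatura.

Non-chord tone — an appoggiatura.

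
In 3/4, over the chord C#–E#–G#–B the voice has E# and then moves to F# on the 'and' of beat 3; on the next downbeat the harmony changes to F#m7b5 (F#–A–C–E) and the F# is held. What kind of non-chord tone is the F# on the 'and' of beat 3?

The harmony at that moment is C# dominant seventh chord (C#, E#, G#, B); F# is not a chord tone.
It is approached by step up from E# and then sustained as the same pitch into the next harmony.
Arriving early and becoming a chord tone when the harmony changes — an anticipation.

Anticipation.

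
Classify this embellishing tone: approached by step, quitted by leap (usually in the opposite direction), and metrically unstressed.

Escape tone.

Approach: by step. Departure: by leap. Metric position: weak.
Step in, leap out, from a weak position — an escape tone (échappée). (It is the mirror image of the appoggiatura, which leaps in and steps out on a strong beat.)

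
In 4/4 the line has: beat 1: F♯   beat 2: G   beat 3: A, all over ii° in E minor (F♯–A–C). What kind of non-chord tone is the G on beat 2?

Passing tone.

The harmony at that moment is F♯ diminished triad (F♯, A, C); G is not a chord tone.
It is approached by step up from F♯ and left by step up to A.
Step in, step out in the same direction — a passing tone.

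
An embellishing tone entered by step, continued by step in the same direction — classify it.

Approach: by step. Departure: by step, continuing in the same direction.
Stepwise on both sides with no change of direction means the note fills in the space between two different chord tones — a passing tone. (Had it turned back to its starting note it would be a neighbor tone instead.)

Passing tone.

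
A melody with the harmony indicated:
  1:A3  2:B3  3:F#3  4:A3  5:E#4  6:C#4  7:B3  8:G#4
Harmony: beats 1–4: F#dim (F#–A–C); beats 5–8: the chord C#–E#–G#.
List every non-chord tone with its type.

B3 (beat 2) — escape tone; B3 (beat 7) — escape tone.

The harmony at that moment is F# diminished triad (F#, A, C); B3 is not a chord tone.
It is approached by step up from A3 and left by leap down to F#3.
Step in, leap out — an escape tone.
The harmony at that moment is C# major triad (C#, E#, G#); B3 is not a chord tone.
It is approached by step down from C#4 and left by leap up to G#4.
Step in, leap out — an escape tone.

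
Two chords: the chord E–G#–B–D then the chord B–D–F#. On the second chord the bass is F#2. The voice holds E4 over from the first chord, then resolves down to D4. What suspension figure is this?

7–6 suspension.

At the second chord the bass is F#2. The suspended E4 lies a seventh above the bass; after resolving down by step to D4, the interval above the bass becomes a sixth.
Suspension figures are named by those two intervals: 7–6.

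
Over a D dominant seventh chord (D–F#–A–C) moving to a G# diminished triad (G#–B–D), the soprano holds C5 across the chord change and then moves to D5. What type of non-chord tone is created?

C5 is a retardation.

The harmony at that moment is G# diminished triad (G#, B, D); C5 is not a chord tone.
It is held over (the same pitch as the preceding C5) and left by step up to D5.
Held over from the previous chord and resolving up by step — a retardation.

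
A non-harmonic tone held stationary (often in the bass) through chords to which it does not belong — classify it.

Pedal tone.

Approach: none. Departure: none — a single pitch is sustained while the chords change around it, passing through harmonies that do not contain it.
No melodic motion at all; the dissonance is created entirely by the moving harmonies against the stationary note — a pedal tone (pedal point).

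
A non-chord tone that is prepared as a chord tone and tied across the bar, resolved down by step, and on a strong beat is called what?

Approach: by preparation — the pitch is first a chord tone, then held (tied or repeated) while the harmony changes under it. Departure: down by step. Metric position: strong.
A prepared dissonance that resolves downward by step — a suspension. (The same figure resolving upward would be a retardation.)

Suspension.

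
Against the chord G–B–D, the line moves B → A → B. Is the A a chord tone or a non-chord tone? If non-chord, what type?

The harmony at that moment is G major triad (G, B, D); A is not a chord tone.
It is approached by step down from B and left by step up to B.
Step away and step back to the same note — a neighbor tone (lower neighbor).

Non-chord tone — a neighbor tone.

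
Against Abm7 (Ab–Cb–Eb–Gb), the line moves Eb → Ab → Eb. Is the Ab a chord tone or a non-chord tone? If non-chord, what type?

Chord tone (the root of Ab minor seventh chord).

Ab minor seventh chord contains Ab, Cb, Eb, Gb; Ab is the root, so it is a chord tone.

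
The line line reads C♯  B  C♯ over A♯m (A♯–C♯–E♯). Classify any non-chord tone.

B is a neighbor tone.

The harmony at that moment is A♯ minor triad (A♯, C♯, E♯); B is not a chord tone.
It is approached by step down from C♯ and left by step up to C♯.
Step away and step back to the same note — a neighbor tone (lower neighbor).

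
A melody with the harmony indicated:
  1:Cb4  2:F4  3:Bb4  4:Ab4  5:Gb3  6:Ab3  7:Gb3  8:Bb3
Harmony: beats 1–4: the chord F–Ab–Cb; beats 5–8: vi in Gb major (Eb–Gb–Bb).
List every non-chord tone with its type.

Bb4 (beat 3) — appoggiatura; Ab3 (beat 6) — neighbor tone.

The harmony at that moment is F diminished triad (F, Ab, Cb); Bb4 is not a chord tone.
It is approached by leap up from F4 and left by step down to Ab4.
Leap in, step out — an appoggiatura.
The harmony at that moment is Eb minor triad (Eb, Gb, Bb); Ab3 is not a chord tone.
It is approached by step up from Gb3 and left by step down to Gb3.
Step away and step back to the same note — a neighbor tone (upper neighbor).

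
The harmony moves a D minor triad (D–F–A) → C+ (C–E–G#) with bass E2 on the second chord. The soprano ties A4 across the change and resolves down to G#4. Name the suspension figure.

At the second chord the bass is E2. The suspended A4 lies a fourth above the bass; after resolving down by step to G#4, the interval above the bass becomes a third.
Suspension figures are named by those two intervals: 4–3.

4–3 suspension.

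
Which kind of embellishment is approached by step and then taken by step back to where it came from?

Neighbor tone.

Approach: by step. Departure: by step in the opposite direction, back to the starting pitch.
Stepwise on both sides but reversing to return to the same chord tone — a neighbor tone. (Had it continued onward in the same direction it would be a passing tone instead.)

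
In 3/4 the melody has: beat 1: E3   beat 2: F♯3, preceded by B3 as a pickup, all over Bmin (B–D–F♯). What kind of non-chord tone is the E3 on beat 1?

The harmony at that moment is B minor triad (B, D, F♯); E3 is not a chord tone.
It is approached by leap down from B3 and left by step up to F♯3.
Leap in, step out, metrically accented — an appoggiatura.

Appoggiatura.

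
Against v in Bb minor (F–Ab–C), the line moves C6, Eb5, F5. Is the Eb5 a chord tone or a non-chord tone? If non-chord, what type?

The harmony at that moment is F minor triad (F, Ab, C); Eb5 is not a chord tone.
It is approached by leap down from C6 and left by step up to F5.
Leap in, step out — an appoggiatura.

Non-chord tone — an appoggiatura.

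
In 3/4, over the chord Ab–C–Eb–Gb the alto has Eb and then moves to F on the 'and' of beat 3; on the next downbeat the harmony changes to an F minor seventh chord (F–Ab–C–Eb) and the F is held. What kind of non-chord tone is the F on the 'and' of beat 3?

Anticipation.

The harmony at that moment is Ab dominant seventh chord (Ab, C, Eb, Gb); F is not a chord tone.
It is approached by step up from Eb and then sustained as the same pitch into the next harmony.
Arriving early and becoming a chord tone when the harmony changes — an anticipation.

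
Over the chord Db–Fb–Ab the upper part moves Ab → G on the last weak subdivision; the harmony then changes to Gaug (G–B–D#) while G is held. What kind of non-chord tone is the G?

G is an anticipation.

The harmony at that moment is Db minor triad (Db, Fb, Ab); G is not a chord tone.
It is approached by step down from Ab and then sustained as the same pitch into the next harmony.
Arriving early and becoming a chord tone when the harmony changes — an anticipation.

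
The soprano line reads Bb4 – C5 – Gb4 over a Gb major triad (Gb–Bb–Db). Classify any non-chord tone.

The harmony at that moment is Gb major triad (Gb, Bb, Db); C5 is not a chord tone.
It is approached by step up from Bb4 and left by leap down to Gb4.
Step in, leap out — an escape tone.

C5 is an escape tone.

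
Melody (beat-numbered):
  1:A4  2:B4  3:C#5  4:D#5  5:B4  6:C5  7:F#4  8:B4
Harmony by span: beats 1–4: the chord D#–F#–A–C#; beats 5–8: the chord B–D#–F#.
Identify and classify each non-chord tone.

The harmony at that moment is D# half-diminished seventh chord (D#, F#, A, C#); B4 is not a chord tone.
It is approached by step up from A4 and left by step up to C#5.
Step in, step out in the same direction — a passing tone.
The harmony at that moment is B major triad (B, D#, F#); C5 is not a chord tone.
It is approached by step up from B4 and left by leap down to F#4.
Step in, leap out — an escape tone.

B4 (beat 2) — passing tone; C5 (beat 6) — escape tone.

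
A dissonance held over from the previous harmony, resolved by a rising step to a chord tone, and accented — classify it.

Approach: by preparation — the pitch is first a chord tone, then held (tied or repeated) while the harmony changes under it. Departure: up by step. Metric position: strong.
A prepared dissonance that resolves upward by step — a retardation. (The same figure resolving downward would be a suspension.)

Retardation.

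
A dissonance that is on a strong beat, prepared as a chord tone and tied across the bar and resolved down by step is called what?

Suspension.

Approach: by preparation — the pitch is first a chord tone, then held (tied or repeated) while the harmony changes under it. Departure: down by step. Metric position: strong.
A prepared dissonance that resolves downward by step — a suspension. (The same figure resolving upward would be a retardation.)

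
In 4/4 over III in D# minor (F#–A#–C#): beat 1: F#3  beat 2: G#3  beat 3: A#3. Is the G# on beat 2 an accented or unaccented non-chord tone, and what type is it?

The harmony at that moment is F# major triad (F#, A#, C#); G#3 is not a chord tone.
It is approached by step up from F#3 and left by step up to A#3.
Step in, step out in the same direction — a passing tone.
It falls on a weak beat, so it is unaccented.

Unaccented passing tone.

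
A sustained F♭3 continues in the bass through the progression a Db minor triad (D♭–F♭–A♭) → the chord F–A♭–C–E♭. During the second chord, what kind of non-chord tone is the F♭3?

Pedal tone (pedal point).

The harmony at that moment is F minor seventh chord (F, A♭, C, E♭); F♭3 is not a chord tone.
It is held over (the same pitch as the preceding F♭3) and then sustained as the same pitch into the next harmony.
Sustained through a change of harmony — a pedal tone.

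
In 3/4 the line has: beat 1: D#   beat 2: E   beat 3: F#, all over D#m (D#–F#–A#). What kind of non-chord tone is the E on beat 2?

The harmony at that moment is D# minor triad (D#, F#, A#); E is not a chord tone.
It is approached by step up from D# and left by step up to F#.
Step in, step out in the same direction — a passing tone.

Passing tone.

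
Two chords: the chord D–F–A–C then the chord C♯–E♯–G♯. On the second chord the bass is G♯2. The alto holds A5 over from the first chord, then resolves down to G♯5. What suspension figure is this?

9–8 suspension.

At the second chord the bass is G♯2. The suspended A5 lies a ninth above the bass; after resolving down by step to G♯5, the interval above the bass becomes an octave.
Suspension figures are named by those two intervals: 9–8.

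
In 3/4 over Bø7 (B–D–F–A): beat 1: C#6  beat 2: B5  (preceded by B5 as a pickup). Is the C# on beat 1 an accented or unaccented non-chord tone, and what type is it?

Accented neighbor tone.

The harmony at that moment is B half-diminished seventh chord (B, D, F, A); C#6 is not a chord tone.
It is approached by step up from B5 and left by step down to B5.
Step away and step back to the same note — a neighbor tone (upper neighbor).
It falls on the downbeat, so it is accented.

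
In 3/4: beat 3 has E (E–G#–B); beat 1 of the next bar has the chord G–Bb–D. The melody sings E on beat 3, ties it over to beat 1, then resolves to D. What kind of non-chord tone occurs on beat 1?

Suspension.

The harmony at that moment is G minor triad (G, Bb, D); E is not a chord tone.
It is held over (the same pitch as the preceding E) and left by step down to D.
Held over from the previous chord and resolving down by step — a suspension.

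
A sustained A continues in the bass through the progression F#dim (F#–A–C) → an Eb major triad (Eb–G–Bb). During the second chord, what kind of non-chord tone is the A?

The harmony at that moment is Eb major triad (Eb, G, Bb); A is not a chord tone.
It is held over (the same pitch as the preceding A) and then sustained as the same pitch into the next harmony.
Sustained through a change of harmony — a pedal tone.

Pedal tone (pedal point).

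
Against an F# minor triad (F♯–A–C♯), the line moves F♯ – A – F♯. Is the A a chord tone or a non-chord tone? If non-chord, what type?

F# minor triad contains F♯, A, C♯; A is the third, so it is a chord tone.

Chord tone (the third of F# minor triad).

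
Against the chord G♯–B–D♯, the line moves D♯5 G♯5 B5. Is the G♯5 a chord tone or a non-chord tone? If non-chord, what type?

Chord tone (the root of G# minor triad).

G# minor triad contains G♯, B, D♯; G♯ is the root, so it is a chord tone.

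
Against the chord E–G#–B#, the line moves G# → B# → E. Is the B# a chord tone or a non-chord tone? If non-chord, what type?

E augmented triad contains E, G#, B#; B# is the fifth, so it is a chord tone.

Chord tone (the fifth of E augmented triad).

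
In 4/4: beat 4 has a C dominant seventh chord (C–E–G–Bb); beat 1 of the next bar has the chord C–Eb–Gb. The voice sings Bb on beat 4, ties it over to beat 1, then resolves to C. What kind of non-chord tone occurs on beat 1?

Retardation.

The harmony at that moment is C diminished triad (C, Eb, Gb); Bb is not a chord tone.
It is held over (the same pitch as the preceding Bb) and left by step up to C.
Held over from the previous chord and resolving up by step — a retardation.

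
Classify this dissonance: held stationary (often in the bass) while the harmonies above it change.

Pedal tone.

Approach: none. Departure: none — a single pitch is sustained while the chords change around it, passing through harmonies that do not contain it.
No melodic motion at all; the dissonance is created entirely by the moving harmonies against the stationary note — a pedal tone (pedal point).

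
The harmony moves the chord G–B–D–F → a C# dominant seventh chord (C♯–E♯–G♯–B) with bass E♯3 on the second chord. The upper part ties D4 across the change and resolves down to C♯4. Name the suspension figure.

7–6 suspension.

At the second chord the bass is E♯3. The suspended D4 lies a seventh above the bass; after resolving down by step to C♯4, the interval above the bass becomes a sixth.
Suspension figures are named by those two intervals: 7–6.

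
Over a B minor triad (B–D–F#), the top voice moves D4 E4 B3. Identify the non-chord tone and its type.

The harmony at that moment is B minor triad (B, D, F#); E4 is not a chord tone.
It is approached by step up from D4 and left by leap down to B3.
Step in, leap out — an escape tone.

E4 is an escape tone.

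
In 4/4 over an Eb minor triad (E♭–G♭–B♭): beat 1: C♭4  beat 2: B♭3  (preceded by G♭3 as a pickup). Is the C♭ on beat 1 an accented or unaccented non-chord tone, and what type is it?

Accented appoggiatura.

The harmony at that moment is E♭ minor triad (E♭, G♭, B♭); C♭4 is not a chord tone.
It is approached by leap up from G♭3 and left by step down to B♭3.
Leap in, step out — an appoggiatura.
It falls on the downbeat, so it is accented.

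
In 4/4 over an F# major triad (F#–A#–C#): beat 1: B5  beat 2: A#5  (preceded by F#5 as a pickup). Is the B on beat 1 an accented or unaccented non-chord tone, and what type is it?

Accented appoggiatura.

The harmony at that moment is F# major triad (F#, A#, C#); B5 is not a chord tone.
It is approached by leap up from F#5 and left by step down to A#5.
Leap in, step out — an appoggiatura.
It falls on the downbeat, so it is accented.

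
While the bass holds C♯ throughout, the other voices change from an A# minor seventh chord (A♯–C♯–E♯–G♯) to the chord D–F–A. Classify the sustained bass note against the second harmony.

Pedal tone (pedal point).

The harmony at that moment is D minor triad (D, F, A); C♯ is not a chord tone.
It is held over (the same pitch as the preceding C♯) and then sustained as the same pitch into the next harmony.
Sustained through a change of harmony — a pedal tone.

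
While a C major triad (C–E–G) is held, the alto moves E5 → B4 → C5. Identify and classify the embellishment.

The harmony at that moment is C major triad (C, E, G); B4 is not a chord tone.
It is approached by leap down from E5 and left by step up to C5.
Leap in, step out — an appoggiatura.

B4 is an appoggiatura.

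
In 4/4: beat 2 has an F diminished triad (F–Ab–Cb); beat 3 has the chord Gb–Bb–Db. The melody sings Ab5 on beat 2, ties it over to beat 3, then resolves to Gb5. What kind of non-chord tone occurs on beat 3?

Suspension.

The harmony at that moment is Gb major triad (Gb, Bb, Db); Ab5 is not a chord tone.
It is held over (the same pitch as the preceding Ab5) and left by step down to Gb5.
Held over from the previous chord and resolving down by step — a suspension.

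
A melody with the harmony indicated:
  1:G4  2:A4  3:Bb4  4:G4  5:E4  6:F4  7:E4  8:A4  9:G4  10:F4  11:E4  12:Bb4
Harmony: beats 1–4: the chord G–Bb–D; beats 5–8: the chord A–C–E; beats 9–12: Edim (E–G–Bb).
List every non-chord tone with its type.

A4 (beat 2) — passing tone; F4 (beat 6) — neighbor tone; F4 (beat 10) — passing tone.

The harmony at that moment is G minor triad (G, Bb, D); A4 is not a chord tone.
It is approached by step up from G4 and left by step up to Bb4.
Step in, step out in the same direction — a passing tone.
The harmony at that moment is A minor triad (A, C, E); F4 is not a chord tone.
It is approached by step up from E4 and left by step down to E4.
Step away and step back to the same note — a neighbor tone (upper neighbor).
The harmony at that moment is E diminished triad (E, G, Bb); F4 is not a chord tone.
It is approached by step down from G4 and left by step down to E4.
Step in, step out in the same direction — a passing tone.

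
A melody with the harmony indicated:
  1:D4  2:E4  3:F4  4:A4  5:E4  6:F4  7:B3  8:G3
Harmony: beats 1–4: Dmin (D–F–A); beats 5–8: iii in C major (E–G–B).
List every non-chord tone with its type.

E4 (beat 2) — passing tone; F4 (beat 6) — escape tone.

The harmony at that moment is D minor triad (D, F, A); E4 is not a chord tone.
It is approached by step up from D4 and left by step up to F4.
Step in, step out in the same direction — a passing tone.
The harmony at that moment is E minor triad (E, G, B); F4 is not a chord tone.
It is approached by step up from E4 and left by leap down to B3.
Step in, leap out — an escape tone.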